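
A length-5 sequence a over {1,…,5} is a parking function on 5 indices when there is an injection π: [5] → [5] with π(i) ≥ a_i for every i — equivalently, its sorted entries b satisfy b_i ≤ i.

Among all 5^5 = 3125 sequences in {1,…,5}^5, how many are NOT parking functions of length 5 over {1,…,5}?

|PF(5,5)| = (5−5+1)·(5+1)^(5−1) = 1×1296 = 1296 (Pollak)
E.g. (4,4,4,4,2) → sorted (2,4,4,4,4): b_1=2>1, not a PF.
5^5 − 1296 = 3125 − 1296 = 1829

1829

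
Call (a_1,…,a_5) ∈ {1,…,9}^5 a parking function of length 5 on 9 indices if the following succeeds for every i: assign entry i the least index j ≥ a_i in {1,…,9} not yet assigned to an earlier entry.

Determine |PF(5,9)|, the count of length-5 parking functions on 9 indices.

50000

|PF(5,9)| = (10−5)·10^(5−1) = 5 · 10000 = 50000 (Konheim–Weiss)
Check (6,7,3,8,6) → sorted (3,6,6,7,8): b_i ≤ 4+i ∀i, a PF.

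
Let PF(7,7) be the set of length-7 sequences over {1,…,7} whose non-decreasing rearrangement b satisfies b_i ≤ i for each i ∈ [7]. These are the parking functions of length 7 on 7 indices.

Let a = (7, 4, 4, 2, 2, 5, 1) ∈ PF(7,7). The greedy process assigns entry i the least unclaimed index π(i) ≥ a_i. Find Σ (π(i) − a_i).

3

Σπ(i) = 1+…+7 = 28; Σa = 7+4+4+2+2+5+1 = 25; disp = 28−25 = 3.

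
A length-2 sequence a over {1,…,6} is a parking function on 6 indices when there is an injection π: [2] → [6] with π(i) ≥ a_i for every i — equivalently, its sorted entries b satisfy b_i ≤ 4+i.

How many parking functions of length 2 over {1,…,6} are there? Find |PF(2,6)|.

Count = (7−2)·7^(2−1) = 5·7 = 35 (Konheim–Weiss)
One tuple (4,2) → sorted (2,4): b_i ≤ 4+i ∀i, a PF.

35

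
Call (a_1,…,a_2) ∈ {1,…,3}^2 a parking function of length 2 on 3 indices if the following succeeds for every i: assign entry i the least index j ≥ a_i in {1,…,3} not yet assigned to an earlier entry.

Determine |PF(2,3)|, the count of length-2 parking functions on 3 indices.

#PF = (3+1−2)·(3+1)^{2−1} = 2 · 4 = 8
E.g. (2,3) → sorted (2,3): b_i ≤ 1+i ∀i, a PF.

8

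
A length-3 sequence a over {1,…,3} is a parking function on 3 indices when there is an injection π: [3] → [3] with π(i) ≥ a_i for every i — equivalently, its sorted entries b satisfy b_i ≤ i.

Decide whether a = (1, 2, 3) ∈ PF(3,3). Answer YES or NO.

YES

Rearranged: b = (1, 2, 3).
  b_1=1 ≤ 1
  b_2=2 ≤ 2
  b_3=3 ≤ 3
All bounds hold ⇒ YES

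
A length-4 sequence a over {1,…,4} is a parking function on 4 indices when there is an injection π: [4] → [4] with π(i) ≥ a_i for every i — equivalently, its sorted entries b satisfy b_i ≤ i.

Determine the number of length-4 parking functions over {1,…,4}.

Count = 1·5^3 = 1 · 125 = 125
Check (2,3,2,1) → sorted (1,2,2,3): b_i ≤ i ∀i, a PF.

125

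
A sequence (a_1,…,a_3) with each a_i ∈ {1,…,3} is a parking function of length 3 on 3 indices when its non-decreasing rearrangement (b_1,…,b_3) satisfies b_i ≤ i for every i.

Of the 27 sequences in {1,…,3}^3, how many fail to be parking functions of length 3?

|PF(3,3)| = (4−3)·4^(3−1) = 1×16 = 16 [KW]
Example (2,2,2) → sorted (2,2,2): b_1=2>1, not a PF.
Total 27; non-PF = 27−16 = 11

11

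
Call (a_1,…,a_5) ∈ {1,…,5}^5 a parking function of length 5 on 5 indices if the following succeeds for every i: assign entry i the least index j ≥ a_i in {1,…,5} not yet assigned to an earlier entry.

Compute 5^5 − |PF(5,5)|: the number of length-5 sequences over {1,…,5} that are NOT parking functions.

1829

Count = (5−5+1)·(5+1)^(5−1) = 1 · 1296 = 1296 (Pollak)
Check (3,3,5,4,3) → sorted (3,3,3,4,5): b_1=3>1, not a PF.
5^5 − 1296 = 3125 − 1296 = 1829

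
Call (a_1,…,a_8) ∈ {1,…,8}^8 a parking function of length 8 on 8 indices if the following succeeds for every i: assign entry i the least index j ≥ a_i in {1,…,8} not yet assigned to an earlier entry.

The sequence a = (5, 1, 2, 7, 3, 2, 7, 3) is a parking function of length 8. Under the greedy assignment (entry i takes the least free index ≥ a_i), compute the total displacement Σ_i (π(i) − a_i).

6

Σπ(i) = 1+…+8 = 36; Σa = 5+1+2+7+3+2+7+3 = 30; disp = 36−30 = 6.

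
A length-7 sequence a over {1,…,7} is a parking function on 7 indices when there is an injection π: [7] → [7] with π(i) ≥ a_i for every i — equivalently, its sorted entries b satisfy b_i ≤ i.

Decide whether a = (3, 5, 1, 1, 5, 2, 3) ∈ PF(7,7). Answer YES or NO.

YES

Order a: b = (1, 1, 2, 3, 3, 5, 5).
  b_1=1 ≤ 1
  b_2=1 ≤ 2
  b_3=2 ≤ 3
  b_4=3 ≤ 4
  b_5=3 ≤ 5
  b_6=5 ≤ 6
  b_7=5 ≤ 7
All bounds hold ⇒ YES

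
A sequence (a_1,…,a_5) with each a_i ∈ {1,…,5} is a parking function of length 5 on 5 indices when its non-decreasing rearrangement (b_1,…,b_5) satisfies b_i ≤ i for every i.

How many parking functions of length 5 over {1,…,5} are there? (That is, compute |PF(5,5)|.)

1296

Count = 1·6^4 = 1 · 1296 = 1296 (Pollak)
Check (2,3,1,4,3) → sorted (1,2,3,3,4): b_i ≤ i ∀i, a PF.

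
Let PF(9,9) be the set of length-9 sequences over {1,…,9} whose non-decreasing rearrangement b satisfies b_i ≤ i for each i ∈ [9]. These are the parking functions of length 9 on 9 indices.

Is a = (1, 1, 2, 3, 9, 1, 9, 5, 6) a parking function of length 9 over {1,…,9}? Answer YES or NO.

NO

Rearranged: b = (1, 1, 1, 2, 3, 5, 6, 9, 9).
  b_1=1 ≤ 1
  b_2=1 ≤ 2
  b_3=1 ≤ 3
  b_4=2 ≤ 4
  b_5=3 ≤ 5
  b_6=5 ≤ 6
  b_7=6 ≤ 7
  b_8=9 > 8
  fails at i=8 ⇒ NO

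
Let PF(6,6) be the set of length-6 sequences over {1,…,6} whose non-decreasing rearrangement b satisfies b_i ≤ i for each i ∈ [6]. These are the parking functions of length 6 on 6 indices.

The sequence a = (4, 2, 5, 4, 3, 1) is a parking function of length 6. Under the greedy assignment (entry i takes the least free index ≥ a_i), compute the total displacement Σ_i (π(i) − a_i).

2

Σπ = 6·7/2 = 21 (π permutes [6]); Σa = 4+2+5+4+3+1 = 19; disp = 21−19 = 2.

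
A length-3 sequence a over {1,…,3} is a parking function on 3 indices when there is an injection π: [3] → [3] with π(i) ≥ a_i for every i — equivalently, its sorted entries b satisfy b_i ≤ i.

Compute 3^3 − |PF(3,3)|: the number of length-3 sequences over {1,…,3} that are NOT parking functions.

11

|PF(3,3)| = (3+1−3)·(3+1)^{3−1} = 1·16 = 16 (Konheim–Weiss)
One tuple (3,3,2) → sorted (2,3,3): b_1=2>1, not a PF.
So 27 − 16 = 11 fail.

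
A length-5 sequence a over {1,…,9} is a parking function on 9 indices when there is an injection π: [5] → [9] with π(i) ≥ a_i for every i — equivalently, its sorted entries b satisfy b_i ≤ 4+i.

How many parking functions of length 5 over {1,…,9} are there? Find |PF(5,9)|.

50000

|PF(5,9)| = (10−5)·10^(5−1) = 5 · 10000 = 50000 [KW]
Check (1,5,1,5,7) → sorted (1,1,5,5,7): b_i ≤ 4+i ∀i, a PF.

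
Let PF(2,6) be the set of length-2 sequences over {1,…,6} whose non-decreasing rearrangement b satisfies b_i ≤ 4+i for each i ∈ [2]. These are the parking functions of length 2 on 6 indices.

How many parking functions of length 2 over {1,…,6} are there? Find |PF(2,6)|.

35

|PF(2,6)| = (6+1−2)·(6+1)^{2−1} = 5 · 7 = 35 (Konheim–Weiss)
E.g. (1,1) → sorted (1,1): b_i ≤ 4+i ∀i, a PF.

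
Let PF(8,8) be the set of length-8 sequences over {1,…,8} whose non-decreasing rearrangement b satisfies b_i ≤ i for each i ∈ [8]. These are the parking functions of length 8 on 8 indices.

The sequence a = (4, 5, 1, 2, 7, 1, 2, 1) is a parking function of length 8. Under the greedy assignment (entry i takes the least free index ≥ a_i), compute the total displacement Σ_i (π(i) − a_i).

Σπ(i) = 1+…+8 = 36; Σa = 4+5+1+2+7+1+2+1 = 23; disp = 36−23 = 13.

13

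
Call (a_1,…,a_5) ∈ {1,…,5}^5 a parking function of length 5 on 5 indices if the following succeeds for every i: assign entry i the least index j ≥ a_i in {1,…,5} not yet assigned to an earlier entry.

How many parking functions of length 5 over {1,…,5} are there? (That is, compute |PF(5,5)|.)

|PF(5,5)| = (6−5)·6^(5−1) = 1·1296 = 1296
E.g. (4,2,3,2,1) → sorted (1,2,2,3,4): b_i ≤ i ∀i, a PF.

1296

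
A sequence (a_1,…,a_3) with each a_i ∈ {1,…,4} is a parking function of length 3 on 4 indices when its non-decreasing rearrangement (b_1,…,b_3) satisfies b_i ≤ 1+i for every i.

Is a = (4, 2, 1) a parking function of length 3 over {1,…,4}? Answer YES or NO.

YES

Order a: b = (1, 2, 4).
  b_1=1 ≤ 2
  b_2=2 ≤ 3
  b_3=4 ≤ 4
All bounds hold ⇒ YES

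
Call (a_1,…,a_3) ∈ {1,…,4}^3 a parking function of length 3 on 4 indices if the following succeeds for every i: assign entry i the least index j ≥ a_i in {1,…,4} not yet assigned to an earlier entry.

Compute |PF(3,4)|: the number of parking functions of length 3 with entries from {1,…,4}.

50

|PF| = (5−3)·5^(3−1) = 2×25 = 50 (Konheim–Weiss)
Check (1,4,1) → sorted (1,1,4): b_i ≤ 1+i ∀i, a PF.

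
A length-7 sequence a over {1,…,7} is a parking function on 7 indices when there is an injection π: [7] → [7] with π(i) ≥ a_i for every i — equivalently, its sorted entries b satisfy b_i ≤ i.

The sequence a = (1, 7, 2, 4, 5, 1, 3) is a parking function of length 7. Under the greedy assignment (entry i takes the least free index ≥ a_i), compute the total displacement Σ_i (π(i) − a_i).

Σπ = 7·8/2 = 28 (π permutes [7]); Σa = 1+7+2+4+5+1+3 = 23; disp = 28−23 = 5.

5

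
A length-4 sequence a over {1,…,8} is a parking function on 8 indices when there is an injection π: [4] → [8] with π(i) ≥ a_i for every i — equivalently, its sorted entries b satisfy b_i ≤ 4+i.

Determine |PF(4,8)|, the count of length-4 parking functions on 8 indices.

|PF(4,8)| = 5·9^3 = 5×729 = 3645
Example (7,3,3,4) → sorted (3,3,4,7): b_i ≤ 4+i ∀i, a PF.

3645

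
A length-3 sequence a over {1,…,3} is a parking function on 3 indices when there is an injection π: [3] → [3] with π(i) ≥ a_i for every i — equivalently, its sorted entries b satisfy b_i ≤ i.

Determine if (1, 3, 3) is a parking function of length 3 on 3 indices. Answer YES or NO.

NO

Rearranged: b = (1, 3, 3).
  b_1=1 ≤ 1
  b_2=3 > 2
  fails at i=2 ⇒ NO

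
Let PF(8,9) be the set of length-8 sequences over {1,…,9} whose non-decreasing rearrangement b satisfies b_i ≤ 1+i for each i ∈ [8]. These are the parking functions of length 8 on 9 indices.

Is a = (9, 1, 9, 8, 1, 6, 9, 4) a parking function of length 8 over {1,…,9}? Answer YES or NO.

NO

Sorted: b = (1, 1, 4, 6, 8, 9, 9, 9).
  b_1=1 ≤ 2
  b_2=1 ≤ 3
  b_3=4 ≤ 4
  b_4=6 > 5
  fails at i=4 ⇒ NO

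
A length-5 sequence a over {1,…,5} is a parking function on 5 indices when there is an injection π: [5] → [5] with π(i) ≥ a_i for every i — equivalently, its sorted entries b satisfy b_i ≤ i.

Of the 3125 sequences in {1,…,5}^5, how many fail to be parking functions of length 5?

1829

|PF| = (5−5+1)·(5+1)^(5−1) = 1 · 1296 = 1296 (Konheim–Weiss)
E.g. (5,3,4,2,2) → sorted (2,2,3,4,5): b_1=2>1, not a PF.
Total 3125; non-PF = 3125−1296 = 1829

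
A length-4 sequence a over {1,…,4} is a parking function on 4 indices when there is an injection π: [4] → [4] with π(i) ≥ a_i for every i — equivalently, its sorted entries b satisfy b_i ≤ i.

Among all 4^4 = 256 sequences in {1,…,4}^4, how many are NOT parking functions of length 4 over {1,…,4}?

131

|PF| = (4−4+1)·(4+1)^(4−1) = 1×125 = 125 (Konheim–Weiss)
Example (3,3,4,3) → sorted (3,3,3,4): b_1=3>1, not a PF.
Total 256; non-PF = 256−125 = 131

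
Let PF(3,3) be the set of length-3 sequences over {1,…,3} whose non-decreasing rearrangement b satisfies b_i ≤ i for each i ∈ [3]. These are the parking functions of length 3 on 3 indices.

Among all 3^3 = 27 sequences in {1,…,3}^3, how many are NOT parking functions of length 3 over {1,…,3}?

Count = 1·4^2 = 1×16 = 16 (Pollak)
Example (3,3,3) → sorted (3,3,3): b_1=3>1, not a PF.
Total 27; non-PF = 27−16 = 11

11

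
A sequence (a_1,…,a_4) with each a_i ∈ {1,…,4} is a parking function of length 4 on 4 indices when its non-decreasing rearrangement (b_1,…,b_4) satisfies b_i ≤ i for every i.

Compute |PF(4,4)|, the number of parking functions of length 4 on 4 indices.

|PF| = 1·5^3 = 1×125 = 125 [KW]
E.g. (2,1,3,2) → sorted (1,2,2,3): b_i ≤ i ∀i, a PF.

125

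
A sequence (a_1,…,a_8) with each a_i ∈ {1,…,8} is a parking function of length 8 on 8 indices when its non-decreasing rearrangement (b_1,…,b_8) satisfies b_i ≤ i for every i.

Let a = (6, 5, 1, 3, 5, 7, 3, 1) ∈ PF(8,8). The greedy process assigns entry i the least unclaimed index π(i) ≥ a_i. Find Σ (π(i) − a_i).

Σπ = 8·9/2 = 36 (π permutes [8]); Σa = 6+5+1+3+5+7+3+1 = 31; disp = 36−31 = 5.

5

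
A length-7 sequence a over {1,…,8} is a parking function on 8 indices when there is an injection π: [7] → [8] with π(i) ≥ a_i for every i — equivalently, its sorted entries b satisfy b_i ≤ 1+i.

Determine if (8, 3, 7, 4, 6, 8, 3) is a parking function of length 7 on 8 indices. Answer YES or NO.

NO

Sorted: b = (3, 3, 4, 6, 7, 8, 8).
  b_1=3 > 2
  fails at i=1 ⇒ NO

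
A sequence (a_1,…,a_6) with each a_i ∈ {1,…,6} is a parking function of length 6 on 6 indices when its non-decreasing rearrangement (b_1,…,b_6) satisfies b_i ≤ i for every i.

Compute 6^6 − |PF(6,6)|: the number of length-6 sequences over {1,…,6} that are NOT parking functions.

Count = (6+1−6)·(6+1)^{6−1} = 1 · 16807 = 16807 (Pollak)
E.g. (3,6,6,6,5,5) → sorted (3,5,5,6,6,6): b_1=3>1, not a PF.
6^6 − 16807 = 46656 − 16807 = 29849

29849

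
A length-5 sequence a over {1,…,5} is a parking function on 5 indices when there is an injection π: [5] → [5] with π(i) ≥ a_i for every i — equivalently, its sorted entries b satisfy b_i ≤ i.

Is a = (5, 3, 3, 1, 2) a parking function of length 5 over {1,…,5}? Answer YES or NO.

YES

Rearranged: b = (1, 2, 3, 3, 5).
  b_1=1 ≤ 1
  b_2=2 ≤ 2
  b_3=3 ≤ 3
  b_4=3 ≤ 4
  b_5=5 ≤ 5
All bounds hold ⇒ YES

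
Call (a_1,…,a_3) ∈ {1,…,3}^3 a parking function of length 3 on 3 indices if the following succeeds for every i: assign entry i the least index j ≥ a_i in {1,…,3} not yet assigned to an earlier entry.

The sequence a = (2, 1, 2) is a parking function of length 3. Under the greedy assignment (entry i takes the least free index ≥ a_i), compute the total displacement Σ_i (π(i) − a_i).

1

Σπ = 3·4/2 = 6 (π permutes [3]); Σa = 2+1+2 = 5; disp = 6−5 = 1.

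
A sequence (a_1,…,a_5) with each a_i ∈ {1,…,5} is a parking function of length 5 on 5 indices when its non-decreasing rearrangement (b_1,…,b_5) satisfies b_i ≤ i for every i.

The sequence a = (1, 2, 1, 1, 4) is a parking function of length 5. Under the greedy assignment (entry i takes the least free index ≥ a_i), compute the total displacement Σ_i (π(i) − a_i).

Σπ(i) = 1+…+5 = 15; Σa = 1+2+1+1+4 = 9; disp = 15−9 = 6.

6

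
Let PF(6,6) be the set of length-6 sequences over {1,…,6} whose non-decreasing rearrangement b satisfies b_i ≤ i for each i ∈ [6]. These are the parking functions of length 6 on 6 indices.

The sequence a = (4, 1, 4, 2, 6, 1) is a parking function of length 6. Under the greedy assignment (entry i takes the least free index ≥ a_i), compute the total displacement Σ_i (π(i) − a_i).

Σπ(i) = 1+…+6 = 21; Σa = 4+1+4+2+6+1 = 18; disp = 21−18 = 3.

3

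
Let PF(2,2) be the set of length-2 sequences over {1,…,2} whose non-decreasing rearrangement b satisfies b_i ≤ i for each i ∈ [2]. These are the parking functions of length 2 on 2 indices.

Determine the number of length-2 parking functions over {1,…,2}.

|PF(2,2)| = (2+1−2)·(2+1)^{2−1} = 1·3 = 3 [KW]
E.g. (1,2) → sorted (1,2): b_i ≤ i ∀i, a PF.

3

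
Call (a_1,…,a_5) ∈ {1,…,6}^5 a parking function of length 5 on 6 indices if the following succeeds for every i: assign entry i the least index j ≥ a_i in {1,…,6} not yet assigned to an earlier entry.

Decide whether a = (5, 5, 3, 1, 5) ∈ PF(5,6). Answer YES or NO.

NO

Rearranged: b = (1, 3, 5, 5, 5).
  b_1=1 ≤ 2
  b_2=3 ≤ 3
  b_3=5 > 4
  fails at i=3 ⇒ NO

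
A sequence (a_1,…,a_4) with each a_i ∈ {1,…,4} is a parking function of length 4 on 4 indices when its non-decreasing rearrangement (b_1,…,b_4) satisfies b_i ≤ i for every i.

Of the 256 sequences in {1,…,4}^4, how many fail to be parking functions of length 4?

|PF| = 1·5^3 = 1·125 = 125 (Pollak)
Example (4,2,4,3) → sorted (2,3,4,4): b_1=2>1, not a PF.
So 256 − 125 = 131 fail.

131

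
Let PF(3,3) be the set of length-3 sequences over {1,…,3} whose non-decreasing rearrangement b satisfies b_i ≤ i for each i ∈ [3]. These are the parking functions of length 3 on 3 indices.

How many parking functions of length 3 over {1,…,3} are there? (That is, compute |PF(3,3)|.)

16

Count = 1·4^2 = 1 · 16 = 16 [KW]
Example (1,2,2) → sorted (1,2,2): b_i ≤ i ∀i, a PF.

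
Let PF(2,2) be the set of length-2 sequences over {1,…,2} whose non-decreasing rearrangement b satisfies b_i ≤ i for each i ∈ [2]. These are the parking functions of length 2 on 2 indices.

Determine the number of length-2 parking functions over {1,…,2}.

#PF = (2+1−2)·(2+1)^{2−1} = 1·3 = 3 [KW]
One tuple (1,2) → sorted (1,2): b_i ≤ i ∀i, a PF.

3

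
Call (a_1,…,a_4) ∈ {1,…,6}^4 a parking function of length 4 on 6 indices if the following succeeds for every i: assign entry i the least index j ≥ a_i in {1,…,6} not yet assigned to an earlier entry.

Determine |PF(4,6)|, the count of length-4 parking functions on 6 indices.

1029

#PF = 3·7^3 = 3·343 = 1029
E.g. (3,5,2,1) → sorted (1,2,3,5): b_i ≤ 2+i ∀i, a PF.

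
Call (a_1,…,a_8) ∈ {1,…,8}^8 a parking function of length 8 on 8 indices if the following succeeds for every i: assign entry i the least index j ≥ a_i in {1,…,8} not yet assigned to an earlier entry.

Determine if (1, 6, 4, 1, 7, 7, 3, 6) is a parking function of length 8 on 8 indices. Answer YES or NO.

Order a: b = (1, 1, 3, 4, 6, 6, 7, 7).
  b_1=1 ≤ 1
  b_2=1 ≤ 2
  b_3=3 ≤ 3
  b_4=4 ≤ 4
  b_5=6 > 5
  fails at i=5 ⇒ NO

NO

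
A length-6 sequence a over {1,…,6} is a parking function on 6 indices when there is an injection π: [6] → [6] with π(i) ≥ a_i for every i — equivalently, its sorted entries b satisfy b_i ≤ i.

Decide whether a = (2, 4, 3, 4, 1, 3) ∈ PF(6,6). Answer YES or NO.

YES

Order a: b = (1, 2, 3, 3, 4, 4).
  b_1=1 ≤ 1
  b_2=2 ≤ 2
  b_3=3 ≤ 3
  b_4=3 ≤ 4
  b_5=4 ≤ 5
  b_6=4 ≤ 6
All bounds hold ⇒ YES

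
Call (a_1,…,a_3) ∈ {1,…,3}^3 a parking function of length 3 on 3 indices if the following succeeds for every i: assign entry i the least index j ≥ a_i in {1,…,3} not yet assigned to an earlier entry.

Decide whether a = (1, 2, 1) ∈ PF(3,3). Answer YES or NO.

Order a: b = (1, 1, 2).
  b_1=1 ≤ 1
  b_2=1 ≤ 2
  b_3=2 ≤ 3
All bounds hold ⇒ YES

YES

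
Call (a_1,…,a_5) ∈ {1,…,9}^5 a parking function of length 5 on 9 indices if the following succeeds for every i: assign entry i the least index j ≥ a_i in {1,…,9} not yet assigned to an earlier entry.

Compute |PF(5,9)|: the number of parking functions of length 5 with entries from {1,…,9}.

50000

#PF = (9+1−5)·(9+1)^{5−1} = 5·10000 = 50000 (Konheim–Weiss)
E.g. (5,8,2,2,3) → sorted (2,2,3,5,8): b_i ≤ 4+i ∀i, a PF.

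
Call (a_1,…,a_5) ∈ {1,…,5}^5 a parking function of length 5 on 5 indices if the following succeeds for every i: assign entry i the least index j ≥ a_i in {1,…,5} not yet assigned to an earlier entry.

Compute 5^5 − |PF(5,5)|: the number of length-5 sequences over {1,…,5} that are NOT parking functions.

|PF(5,5)| = (6−5)·6^(5−1) = 1×1296 = 1296
One tuple (5,5,4,4,5) → sorted (4,4,5,5,5): b_1=4>1, not a PF.
So 3125 − 1296 = 1829 fail.

1829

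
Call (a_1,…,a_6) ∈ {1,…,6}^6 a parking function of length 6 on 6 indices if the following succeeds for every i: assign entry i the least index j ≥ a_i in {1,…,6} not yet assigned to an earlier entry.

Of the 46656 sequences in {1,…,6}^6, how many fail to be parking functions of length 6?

Count = 1·7^5 = 1·16807 = 16807 (Pollak)
One tuple (2,5,4,5,5,5) → sorted (2,4,5,5,5,5): b_1=2>1, not a PF.
Total 46656; non-PF = 46656−16807 = 29849

29849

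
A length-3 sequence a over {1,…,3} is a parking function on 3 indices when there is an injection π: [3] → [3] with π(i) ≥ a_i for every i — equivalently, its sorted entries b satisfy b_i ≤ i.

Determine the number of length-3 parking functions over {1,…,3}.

|PF| = 1·4^2 = 1 · 16 = 16
One tuple (3,2,1) → sorted (1,2,3): b_i ≤ i ∀i, a PF.

16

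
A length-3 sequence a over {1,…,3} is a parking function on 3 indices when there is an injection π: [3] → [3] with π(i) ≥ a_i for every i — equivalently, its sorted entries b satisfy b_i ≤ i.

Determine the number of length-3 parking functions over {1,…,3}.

16

#PF = 1·4^2 = 1·16 = 16 [KW]
Example (1,3,1) → sorted (1,1,3): b_i ≤ i ∀i, a PF.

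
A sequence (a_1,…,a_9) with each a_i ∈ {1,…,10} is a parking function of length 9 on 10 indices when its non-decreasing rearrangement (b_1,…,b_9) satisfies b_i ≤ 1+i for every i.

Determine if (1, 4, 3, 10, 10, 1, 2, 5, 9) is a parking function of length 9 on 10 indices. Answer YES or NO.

Sorted: b = (1, 1, 2, 3, 4, 5, 9, 10, 10).
  b_1=1 ≤ 2
  b_2=1 ≤ 3
  b_3=2 ≤ 4
  b_4=3 ≤ 5
  b_5=4 ≤ 6
  b_6=5 ≤ 7
  b_7=9 > 8
  fails at i=7 ⇒ NO

NO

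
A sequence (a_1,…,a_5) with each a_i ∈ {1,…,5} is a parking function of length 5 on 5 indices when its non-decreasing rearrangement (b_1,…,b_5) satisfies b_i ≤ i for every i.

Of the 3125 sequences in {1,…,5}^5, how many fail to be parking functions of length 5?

|PF| = (5−5+1)·(5+1)^(5−1) = 1 · 1296 = 1296 (Konheim–Weiss)
Example (1,3,4,3,5) → sorted (1,3,3,4,5): b_2=3>2, not a PF.
Total 3125; non-PF = 3125−1296 = 1829

1829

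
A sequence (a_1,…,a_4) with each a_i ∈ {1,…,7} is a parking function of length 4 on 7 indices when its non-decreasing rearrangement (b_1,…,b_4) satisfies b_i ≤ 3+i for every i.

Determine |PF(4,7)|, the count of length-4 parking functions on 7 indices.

|PF| = (7−4+1)·(7+1)^(4−1) = 4×512 = 2048
E.g. (5,3,5,1) → sorted (1,3,5,5): b_i ≤ 3+i ∀i, a PF.

2048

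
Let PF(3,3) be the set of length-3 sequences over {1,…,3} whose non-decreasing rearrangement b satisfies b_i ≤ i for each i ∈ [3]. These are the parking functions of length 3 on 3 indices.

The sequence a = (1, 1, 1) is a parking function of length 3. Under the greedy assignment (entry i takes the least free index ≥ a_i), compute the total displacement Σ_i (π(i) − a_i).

3

Σπ = 6 ({1..3} each once); Σa = 1+1+1 = 3; disp = 6−3 = 3.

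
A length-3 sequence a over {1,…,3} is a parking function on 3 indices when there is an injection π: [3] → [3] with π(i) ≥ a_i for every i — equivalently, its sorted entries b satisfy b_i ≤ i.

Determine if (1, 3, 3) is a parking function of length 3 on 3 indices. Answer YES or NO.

Order a: b = (1, 3, 3).
  b_1=1 ≤ 1
  b_2=3 > 2
  fails at i=2 ⇒ NO

NO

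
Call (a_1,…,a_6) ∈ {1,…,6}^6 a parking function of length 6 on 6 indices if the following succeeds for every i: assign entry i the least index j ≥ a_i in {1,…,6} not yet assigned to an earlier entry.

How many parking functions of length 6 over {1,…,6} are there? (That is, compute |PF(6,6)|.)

16807

|PF(6,6)| = 1·7^5 = 1 · 16807 = 16807 (Pollak)
Example (3,1,5,3,1,2) → sorted (1,1,2,3,3,5): b_i ≤ i ∀i, a PF.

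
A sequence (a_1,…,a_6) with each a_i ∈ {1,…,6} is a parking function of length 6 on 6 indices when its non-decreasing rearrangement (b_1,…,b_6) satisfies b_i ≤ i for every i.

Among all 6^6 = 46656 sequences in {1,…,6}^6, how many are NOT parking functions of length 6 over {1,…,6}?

29849

|PF| = (7−6)·7^(6−1) = 1 · 16807 = 16807 (Konheim–Weiss)
One tuple (6,6,3,1,2,6) → sorted (1,2,3,6,6,6): b_4=6>4, not a PF.
So 46656 − 16807 = 29849 fail.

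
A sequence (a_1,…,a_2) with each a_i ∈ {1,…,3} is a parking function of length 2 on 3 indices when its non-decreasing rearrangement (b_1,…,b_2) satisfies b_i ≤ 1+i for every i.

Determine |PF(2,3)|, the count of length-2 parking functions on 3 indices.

8

Count = 2·4^1 = 2·4 = 8 [KW]
One tuple (1,1) → sorted (1,1): b_i ≤ 1+i ∀i, a PF.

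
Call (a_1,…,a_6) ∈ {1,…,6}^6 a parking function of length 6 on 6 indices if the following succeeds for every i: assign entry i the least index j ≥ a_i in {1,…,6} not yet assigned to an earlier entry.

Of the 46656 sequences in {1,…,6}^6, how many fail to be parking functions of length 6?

|PF| = (7−6)·7^(6−1) = 1×16807 = 16807
One tuple (4,6,6,2,3,2) → sorted (2,2,3,4,6,6): b_1=2>1, not a PF.
So 46656 − 16807 = 29849 fail.

29849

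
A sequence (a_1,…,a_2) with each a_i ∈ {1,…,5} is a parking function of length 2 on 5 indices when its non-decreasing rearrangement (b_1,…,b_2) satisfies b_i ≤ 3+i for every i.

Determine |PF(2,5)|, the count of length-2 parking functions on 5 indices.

24

Count = 4·6^1 = 4×6 = 24 [KW]
Example (3,1) → sorted (1,3): b_i ≤ 3+i ∀i, a PF.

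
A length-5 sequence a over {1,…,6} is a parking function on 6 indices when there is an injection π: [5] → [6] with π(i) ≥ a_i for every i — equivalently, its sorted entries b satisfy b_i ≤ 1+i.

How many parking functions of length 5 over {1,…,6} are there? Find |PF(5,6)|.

4802

|PF(5,6)| = (6+1−5)·(6+1)^{5−1} = 2 · 2401 = 4802
Example (4,5,2,2,6) → sorted (2,2,4,5,6): b_i ≤ 1+i ∀i, a PF.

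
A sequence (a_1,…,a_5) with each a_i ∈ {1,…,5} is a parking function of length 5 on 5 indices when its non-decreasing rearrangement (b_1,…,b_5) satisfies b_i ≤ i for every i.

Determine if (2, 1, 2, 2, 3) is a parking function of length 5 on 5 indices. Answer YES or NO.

Rearranged: b = (1, 2, 2, 2, 3).
  b_1=1 ≤ 1
  b_2=2 ≤ 2
  b_3=2 ≤ 3
  b_4=2 ≤ 4
  b_5=3 ≤ 5
All bounds hold ⇒ YES

YES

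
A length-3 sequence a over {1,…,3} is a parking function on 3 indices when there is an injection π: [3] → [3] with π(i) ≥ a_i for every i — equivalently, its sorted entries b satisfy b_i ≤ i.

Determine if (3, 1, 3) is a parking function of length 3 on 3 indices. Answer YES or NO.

Sorted: b = (1, 3, 3).
  b_1=1 ≤ 1
  b_2=3 > 2
  fails at i=2 ⇒ NO

NO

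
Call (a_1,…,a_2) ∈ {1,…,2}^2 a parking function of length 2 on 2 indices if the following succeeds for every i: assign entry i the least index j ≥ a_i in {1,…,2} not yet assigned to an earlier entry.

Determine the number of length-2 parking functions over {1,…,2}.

3

|PF| = (3−2)·3^(2−1) = 1 · 3 = 3
Example (1,1) → sorted (1,1): b_i ≤ i ∀i, a PF.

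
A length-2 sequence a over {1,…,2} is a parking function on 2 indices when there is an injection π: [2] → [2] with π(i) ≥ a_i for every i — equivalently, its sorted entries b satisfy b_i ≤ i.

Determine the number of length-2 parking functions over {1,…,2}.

3

|PF(2,2)| = 1·3^1 = 1×3 = 3 (Konheim–Weiss)
Example (1,2) → sorted (1,2): b_i ≤ i ∀i, a PF.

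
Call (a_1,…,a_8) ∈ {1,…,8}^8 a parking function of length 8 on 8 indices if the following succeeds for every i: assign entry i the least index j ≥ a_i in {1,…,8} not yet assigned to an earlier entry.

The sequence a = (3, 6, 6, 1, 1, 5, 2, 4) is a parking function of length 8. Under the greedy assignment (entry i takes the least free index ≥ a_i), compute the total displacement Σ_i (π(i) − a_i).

Σπ = 36 ({1..8} each once); Σa = 3+6+6+1+1+5+2+4 = 28; disp = 36−28 = 8.

8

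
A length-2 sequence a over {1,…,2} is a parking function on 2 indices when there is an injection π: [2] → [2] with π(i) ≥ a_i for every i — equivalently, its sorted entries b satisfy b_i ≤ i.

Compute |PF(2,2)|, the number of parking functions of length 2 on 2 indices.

3

Count = (3−2)·3^(2−1) = 1×3 = 3 [KW]
Example (2,1) → sorted (1,2): b_i ≤ i ∀i, a PF.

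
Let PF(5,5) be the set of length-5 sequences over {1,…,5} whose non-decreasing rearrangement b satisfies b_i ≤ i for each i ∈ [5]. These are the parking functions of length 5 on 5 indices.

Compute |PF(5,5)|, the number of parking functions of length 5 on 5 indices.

1296

#PF = (5−5+1)·(5+1)^(5−1) = 1·1296 = 1296 (Konheim–Weiss)
Example (1,3,4,4,1) → sorted (1,1,3,4,4): b_i ≤ i ∀i, a PF.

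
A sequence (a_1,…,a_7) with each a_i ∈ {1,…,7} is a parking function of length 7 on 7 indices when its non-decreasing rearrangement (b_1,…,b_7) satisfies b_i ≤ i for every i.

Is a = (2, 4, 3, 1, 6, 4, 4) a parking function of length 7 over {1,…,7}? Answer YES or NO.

Order a: b = (1, 2, 3, 4, 4, 4, 6).
  b_1=1 ≤ 1
  b_2=2 ≤ 2
  b_3=3 ≤ 3
  b_4=4 ≤ 4
  b_5=4 ≤ 5
  b_6=4 ≤ 6
  b_7=6 ≤ 7
All bounds hold ⇒ YES

YES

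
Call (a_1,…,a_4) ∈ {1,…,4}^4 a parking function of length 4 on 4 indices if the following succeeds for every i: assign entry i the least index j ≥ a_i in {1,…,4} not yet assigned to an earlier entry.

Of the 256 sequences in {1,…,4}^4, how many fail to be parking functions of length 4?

131

|PF(4,4)| = (5−4)·5^(4−1) = 1 · 125 = 125 (Pollak)
E.g. (1,4,4,2) → sorted (1,2,4,4): b_3=4>3, not a PF.
Total 256; non-PF = 256−125 = 131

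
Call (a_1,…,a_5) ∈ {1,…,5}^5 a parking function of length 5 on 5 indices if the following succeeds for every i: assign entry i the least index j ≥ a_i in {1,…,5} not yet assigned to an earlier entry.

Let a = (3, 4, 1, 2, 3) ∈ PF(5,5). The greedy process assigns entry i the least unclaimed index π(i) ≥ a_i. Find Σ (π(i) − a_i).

Σπ = 5·6/2 = 15 (π permutes [5]); Σa = 3+4+1+2+3 = 13; disp = 15−13 = 2.

2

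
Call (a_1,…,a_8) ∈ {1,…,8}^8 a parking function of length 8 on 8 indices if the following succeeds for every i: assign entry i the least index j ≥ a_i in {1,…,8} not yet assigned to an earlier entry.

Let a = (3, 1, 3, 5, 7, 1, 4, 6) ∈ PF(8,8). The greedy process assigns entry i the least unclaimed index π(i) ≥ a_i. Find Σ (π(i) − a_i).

6

Σπ = 36 ({1..8} each once); Σa = 3+1+3+5+7+1+4+6 = 30; disp = 36−30 = 6.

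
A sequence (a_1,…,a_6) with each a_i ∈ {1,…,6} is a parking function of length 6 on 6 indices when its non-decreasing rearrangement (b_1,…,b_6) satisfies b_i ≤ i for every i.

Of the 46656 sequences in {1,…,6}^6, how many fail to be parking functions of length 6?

29849

#PF = (6+1−6)·(6+1)^{6−1} = 1×16807 = 16807 (Pollak)
One tuple (6,6,4,2,6,5) → sorted (2,4,5,6,6,6): b_1=2>1, not a PF.
6^6 − 16807 = 46656 − 16807 = 29849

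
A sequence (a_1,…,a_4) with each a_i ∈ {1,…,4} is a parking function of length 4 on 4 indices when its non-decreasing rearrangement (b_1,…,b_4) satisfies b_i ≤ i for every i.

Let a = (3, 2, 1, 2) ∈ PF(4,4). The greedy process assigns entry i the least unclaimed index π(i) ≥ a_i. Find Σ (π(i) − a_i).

Σπ = 4·5/2 = 10 (π permutes [4]); Σa = 3+2+1+2 = 8; disp = 10−8 = 2.

2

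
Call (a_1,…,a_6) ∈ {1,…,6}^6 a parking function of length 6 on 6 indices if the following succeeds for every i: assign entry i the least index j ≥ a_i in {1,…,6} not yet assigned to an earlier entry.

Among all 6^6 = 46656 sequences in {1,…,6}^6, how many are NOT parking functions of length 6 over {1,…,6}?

29849

#PF = 1·7^5 = 1×16807 = 16807
One tuple (6,1,5,5,5,2) → sorted (1,2,5,5,5,6): b_3=5>3, not a PF.
So 46656 − 16807 = 29849 fail.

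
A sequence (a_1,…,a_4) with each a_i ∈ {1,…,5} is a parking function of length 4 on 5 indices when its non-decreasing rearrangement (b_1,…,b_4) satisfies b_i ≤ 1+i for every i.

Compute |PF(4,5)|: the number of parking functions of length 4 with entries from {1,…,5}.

#PF = 2·6^3 = 2×216 = 432
One tuple (2,4,4,1) → sorted (1,2,4,4): b_i ≤ 1+i ∀i, a PF.

432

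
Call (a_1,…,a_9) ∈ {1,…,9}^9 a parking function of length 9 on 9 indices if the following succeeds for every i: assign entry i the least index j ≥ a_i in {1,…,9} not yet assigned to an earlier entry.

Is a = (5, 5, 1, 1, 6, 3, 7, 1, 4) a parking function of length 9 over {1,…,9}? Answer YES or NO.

Order a: b = (1, 1, 1, 3, 4, 5, 5, 6, 7).
  b_1=1 ≤ 1
  b_2=1 ≤ 2
  b_3=1 ≤ 3
  b_4=3 ≤ 4
  b_5=4 ≤ 5
  b_6=5 ≤ 6
  b_7=5 ≤ 7
  b_8=6 ≤ 8
  b_9=7 ≤ 9
All bounds hold ⇒ YES

YES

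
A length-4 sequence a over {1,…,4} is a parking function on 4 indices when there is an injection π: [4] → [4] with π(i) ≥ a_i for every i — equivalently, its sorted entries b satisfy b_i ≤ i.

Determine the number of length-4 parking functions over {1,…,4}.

Count = (5−4)·5^(4−1) = 1·125 = 125
E.g. (2,3,4,1) → sorted (1,2,3,4): b_i ≤ i ∀i, a PF.

125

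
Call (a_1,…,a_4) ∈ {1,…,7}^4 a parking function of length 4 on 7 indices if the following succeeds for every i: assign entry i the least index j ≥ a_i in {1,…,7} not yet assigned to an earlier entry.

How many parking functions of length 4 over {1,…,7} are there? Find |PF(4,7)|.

2048

#PF = (7−4+1)·(7+1)^(4−1) = 4×512 = 2048 [KW]
E.g. (1,5,1,1) → sorted (1,1,1,5): b_i ≤ 3+i ∀i, a PF.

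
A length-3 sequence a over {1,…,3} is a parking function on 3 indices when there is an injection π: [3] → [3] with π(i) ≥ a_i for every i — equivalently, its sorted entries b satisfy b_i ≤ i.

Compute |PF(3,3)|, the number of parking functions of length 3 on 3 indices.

|PF(3,3)| = (3+1−3)·(3+1)^{3−1} = 1·16 = 16 (Konheim–Weiss)
E.g. (3,1,2) → sorted (1,2,3): b_i ≤ i ∀i, a PF.

16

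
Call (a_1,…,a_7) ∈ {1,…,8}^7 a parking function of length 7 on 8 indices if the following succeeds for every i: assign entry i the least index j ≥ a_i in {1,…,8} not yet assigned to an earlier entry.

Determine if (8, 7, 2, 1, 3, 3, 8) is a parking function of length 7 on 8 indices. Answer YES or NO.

NO

Rearranged: b = (1, 2, 3, 3, 7, 8, 8).
  b_1=1 ≤ 2
  b_2=2 ≤ 3
  b_3=3 ≤ 4
  b_4=3 ≤ 5
  b_5=7 > 6
  fails at i=5 ⇒ NO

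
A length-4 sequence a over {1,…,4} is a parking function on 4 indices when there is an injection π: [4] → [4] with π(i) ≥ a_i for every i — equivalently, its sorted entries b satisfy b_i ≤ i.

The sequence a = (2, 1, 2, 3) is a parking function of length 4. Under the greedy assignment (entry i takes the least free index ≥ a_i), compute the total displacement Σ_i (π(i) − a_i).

2

Σπ = 10 ({1..4} each once); Σa = 2+1+2+3 = 8; disp = 10−8 = 2.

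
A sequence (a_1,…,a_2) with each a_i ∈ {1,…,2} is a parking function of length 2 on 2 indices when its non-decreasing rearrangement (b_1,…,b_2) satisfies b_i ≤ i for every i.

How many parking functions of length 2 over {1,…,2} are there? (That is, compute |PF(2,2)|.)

|PF(2,2)| = (3−2)·3^(2−1) = 1 · 3 = 3 [KW]
Check (1,2) → sorted (1,2): b_i ≤ i ∀i, a PF.

3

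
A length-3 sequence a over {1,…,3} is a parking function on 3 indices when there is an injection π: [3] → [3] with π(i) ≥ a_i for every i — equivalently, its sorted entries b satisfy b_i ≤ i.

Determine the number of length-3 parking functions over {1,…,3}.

16

#PF = 1·4^2 = 1×16 = 16
E.g. (2,1,1) → sorted (1,1,2): b_i ≤ i ∀i, a PF.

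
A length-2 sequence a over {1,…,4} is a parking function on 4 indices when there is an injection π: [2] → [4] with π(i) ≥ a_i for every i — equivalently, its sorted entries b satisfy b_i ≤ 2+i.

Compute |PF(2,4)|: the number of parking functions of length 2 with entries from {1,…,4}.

15

|PF(2,4)| = (4+1−2)·(4+1)^{2−1} = 3·5 = 15 [KW]
Check (2,2) → sorted (2,2): b_i ≤ 2+i ∀i, a PF.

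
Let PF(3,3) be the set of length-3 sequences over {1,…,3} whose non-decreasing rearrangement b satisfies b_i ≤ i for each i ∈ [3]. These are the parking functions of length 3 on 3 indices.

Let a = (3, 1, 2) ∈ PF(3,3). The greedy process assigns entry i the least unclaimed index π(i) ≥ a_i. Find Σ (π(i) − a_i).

Σπ(i) = 1+…+3 = 6; Σa = 3+1+2 = 6; disp = 6−6 = 0.

0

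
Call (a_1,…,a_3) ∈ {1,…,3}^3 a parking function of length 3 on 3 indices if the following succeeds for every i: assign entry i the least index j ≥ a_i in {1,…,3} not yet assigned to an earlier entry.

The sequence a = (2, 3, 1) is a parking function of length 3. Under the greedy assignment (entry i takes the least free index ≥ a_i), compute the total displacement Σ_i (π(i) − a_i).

0

Σπ = 3·4/2 = 6 (π permutes [3]); Σa = 2+3+1 = 6; disp = 6−6 = 0.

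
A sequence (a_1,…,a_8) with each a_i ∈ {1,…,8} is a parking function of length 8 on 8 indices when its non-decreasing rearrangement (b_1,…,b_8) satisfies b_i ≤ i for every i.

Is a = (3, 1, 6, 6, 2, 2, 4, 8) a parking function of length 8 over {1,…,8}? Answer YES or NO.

YES

Rearranged: b = (1, 2, 2, 3, 4, 6, 6, 8).
  b_1=1 ≤ 1
  b_2=2 ≤ 2
  b_3=2 ≤ 3
  b_4=3 ≤ 4
  b_5=4 ≤ 5
  b_6=6 ≤ 6
  b_7=6 ≤ 7
  b_8=8 ≤ 8
All bounds hold ⇒ YES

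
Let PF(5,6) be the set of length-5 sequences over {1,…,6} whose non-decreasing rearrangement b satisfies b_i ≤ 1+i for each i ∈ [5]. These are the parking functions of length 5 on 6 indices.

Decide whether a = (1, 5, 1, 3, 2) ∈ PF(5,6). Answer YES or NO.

Order a: b = (1, 1, 2, 3, 5).
  b_1=1 ≤ 2
  b_2=1 ≤ 3
  b_3=2 ≤ 4
  b_4=3 ≤ 5
  b_5=5 ≤ 6
All bounds hold ⇒ YES

YES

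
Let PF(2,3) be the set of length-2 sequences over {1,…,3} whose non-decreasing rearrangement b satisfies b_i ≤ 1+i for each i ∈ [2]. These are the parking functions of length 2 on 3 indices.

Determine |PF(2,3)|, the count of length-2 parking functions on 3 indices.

8

#PF = 2·4^1 = 2·4 = 8 (Pollak)
Example (2,2) → sorted (2,2): b_i ≤ 1+i ∀i, a PF.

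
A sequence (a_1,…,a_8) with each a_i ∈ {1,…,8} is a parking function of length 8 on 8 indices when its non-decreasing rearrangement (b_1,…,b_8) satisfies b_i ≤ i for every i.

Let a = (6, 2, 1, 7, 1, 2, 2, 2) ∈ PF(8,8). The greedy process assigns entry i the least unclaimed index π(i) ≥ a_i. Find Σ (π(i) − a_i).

13

Σπ = 8·9/2 = 36 (π permutes [8]); Σa = 6+2+1+7+1+2+2+2 = 23; disp = 36−23 = 13.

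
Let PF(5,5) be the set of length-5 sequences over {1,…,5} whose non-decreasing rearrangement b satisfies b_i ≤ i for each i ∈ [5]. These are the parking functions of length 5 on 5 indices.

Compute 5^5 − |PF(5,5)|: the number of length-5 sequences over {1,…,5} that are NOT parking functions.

1829

Count = 1·6^4 = 1×1296 = 1296 [KW]
Check (2,3,5,4,5) → sorted (2,3,4,5,5): b_1=2>1, not a PF.
Total 3125; non-PF = 3125−1296 = 1829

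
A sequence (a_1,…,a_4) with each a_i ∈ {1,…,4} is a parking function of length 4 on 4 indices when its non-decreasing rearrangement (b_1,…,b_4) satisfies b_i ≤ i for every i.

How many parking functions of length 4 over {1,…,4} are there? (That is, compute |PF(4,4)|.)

|PF| = (4−4+1)·(4+1)^(4−1) = 1·125 = 125 (Konheim–Weiss)
E.g. (4,1,1,1) → sorted (1,1,1,4): b_i ≤ i ∀i, a PF.

125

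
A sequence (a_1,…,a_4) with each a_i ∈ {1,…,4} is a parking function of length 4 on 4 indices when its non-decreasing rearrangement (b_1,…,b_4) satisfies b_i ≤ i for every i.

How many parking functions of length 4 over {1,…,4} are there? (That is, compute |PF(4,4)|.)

Count = 1·5^3 = 1·125 = 125 (Konheim–Weiss)
One tuple (1,2,4,1) → sorted (1,1,2,4): b_i ≤ i ∀i, a PF.

125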